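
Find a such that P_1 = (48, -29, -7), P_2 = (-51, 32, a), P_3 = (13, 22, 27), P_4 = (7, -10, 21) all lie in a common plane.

Coplanarity ⇔ det[P_1P_2; P_1P_3; P_1P_4] = 0.
Expanding, this is linear in a: (1426)a + (-92690) = 0.
So a = 65.

65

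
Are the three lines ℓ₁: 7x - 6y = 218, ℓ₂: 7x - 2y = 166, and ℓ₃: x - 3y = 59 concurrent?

The three lines meet at one point iff the augmented coefficient matrix [aᵢ bᵢ cᵢ] has rank < 3, i.e. its determinant vanishes.
Here the determinant is 0.
It vanishes, so the lines are concurrent at (20, -13).

Yes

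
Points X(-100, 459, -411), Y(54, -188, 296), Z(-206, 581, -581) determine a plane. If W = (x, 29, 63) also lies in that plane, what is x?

A normal to the plane is n = XY × XZ = (23736, -48762, -49794).
W lies in the plane iff n · XW = 0.
This gives (23736)x + (-261096) = 0, so x = 11.

11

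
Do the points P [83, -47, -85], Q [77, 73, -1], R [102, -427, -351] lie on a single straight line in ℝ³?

Yes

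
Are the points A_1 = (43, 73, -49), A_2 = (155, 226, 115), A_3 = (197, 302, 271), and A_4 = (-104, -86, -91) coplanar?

No

A normal to the plane through A_1, A_2, A_3 is n = A_1A_2 × A_1A_3 = (11404, -10584, 2086).
The plane has equation n·P = -384474. For A_4: n·A_4 = -465618.
-465618 ≠ -384474, so A_4 is off the plane.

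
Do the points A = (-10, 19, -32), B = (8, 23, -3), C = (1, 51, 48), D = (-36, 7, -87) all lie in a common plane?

Yes

The four points are coplanar iff the 3×3 determinant with rows AB, AC, AD is zero.
Rows: (18, 4, 29), (11, 32, 80), (-26, -12, -55).
Expanding along the first row: (18)(-800) − (4)(1475) + (29)(700) = 0.
Zero determinant ⇒ coplanar.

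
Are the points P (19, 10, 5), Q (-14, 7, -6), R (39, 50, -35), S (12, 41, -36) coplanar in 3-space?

With P as base: PQ = (-33, -3, -11), PR = (20, 40, -40), PS = (-7, 31, -41).
PR × PS = (-400, 1100, 900).
PQ · (PR × PS) = 0.
The scalar triple product vanishes, so the four points are coplanar.

Yes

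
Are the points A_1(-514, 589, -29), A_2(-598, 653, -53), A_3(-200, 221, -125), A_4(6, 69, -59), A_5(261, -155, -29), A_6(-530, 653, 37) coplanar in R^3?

The plane through A_1, A_2, A_3 has normal n = A_1A_2 × A_1A_3 = (-14976, -15600, 10816) and equation n·P = -1804400.
Checking the remaining points: n·A_4 = -1804400, n·A_5 = -1804400, n·A_6 = -1849328.
Since n·A_6 = -1849328 ≠ -1804400, A_6 is off the plane and the points are not all coplanar.

No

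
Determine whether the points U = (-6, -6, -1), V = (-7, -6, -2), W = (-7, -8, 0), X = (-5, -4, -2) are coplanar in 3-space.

Yes

A normal to the plane through U, V, W is n = UV × UW = (-2, 2, 2).
The plane has equation n·P = -2. For X: n·X = -2.
Equal, so X lies in the plane and all four are coplanar.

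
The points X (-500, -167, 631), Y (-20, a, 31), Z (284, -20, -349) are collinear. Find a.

Collinearity requires XY × XZ = 0; each component is linear in a.
The x-component gives (-980)a + (-75460) = 0, so a = -77.
The remaining components then also vanish.

-77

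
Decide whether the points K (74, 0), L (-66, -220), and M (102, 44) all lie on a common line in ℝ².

KL = (-140, -220), KM = (28, 44).
Twice the signed area of △KLM is (-140)(44) − (-220)(28) = 0.
The triangle is degenerate (zero area), so the points are collinear.

Yes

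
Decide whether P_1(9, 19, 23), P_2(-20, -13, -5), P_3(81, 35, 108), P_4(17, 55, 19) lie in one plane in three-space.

No

The four points are coplanar iff the 3×3 determinant with rows P_1P_2, P_1P_3, P_1P_4 is zero.
Rows: (-29, -32, -28), (72, 16, 85), (8, 36, -4).
Expanding along the first row: (-29)(-3124) − (-32)(-968) + (-28)(2464) = -9372.
Nonzero ⇒ not coplanar.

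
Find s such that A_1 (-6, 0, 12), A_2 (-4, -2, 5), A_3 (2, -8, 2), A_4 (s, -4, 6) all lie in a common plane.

-2

Normal to plane A_1A_2A_3: n = (-36, -36, 0); plane equation n·P = 216.
Requiring n·A_4 = 216: (-36)s + (144) = 216.
So s = -2.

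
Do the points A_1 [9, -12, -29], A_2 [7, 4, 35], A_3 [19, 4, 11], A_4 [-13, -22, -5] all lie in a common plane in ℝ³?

No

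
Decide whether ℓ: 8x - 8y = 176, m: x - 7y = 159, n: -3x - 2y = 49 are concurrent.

No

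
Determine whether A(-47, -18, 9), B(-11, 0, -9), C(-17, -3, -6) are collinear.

Yes

AB = (36, 18, -18), AC = (30, 15, -15).
Each component of AC is 5/6 times the corresponding component of AB, so AC = 5/6·AB and the points are collinear.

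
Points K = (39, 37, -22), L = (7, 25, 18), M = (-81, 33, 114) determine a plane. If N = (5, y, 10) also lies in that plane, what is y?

55

A normal to the plane is n = KL × KM = (-1472, -448, -1312).
N lies in the plane iff n · KN = 0.
This gives (-448)y + (24640) = 0, so y = 55.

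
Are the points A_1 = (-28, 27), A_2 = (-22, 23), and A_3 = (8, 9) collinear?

No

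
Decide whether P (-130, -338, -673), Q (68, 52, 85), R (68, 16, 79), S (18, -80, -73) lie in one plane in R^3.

With P as base: PQ = (198, 390, 758), PR = (198, 354, 752), PS = (148, 258, 600).
PR × PS = (18384, -7504, -1308).
PQ · (PR × PS) = -277992.
Since -277992 ≠ 0, the four points are not coplanar.

No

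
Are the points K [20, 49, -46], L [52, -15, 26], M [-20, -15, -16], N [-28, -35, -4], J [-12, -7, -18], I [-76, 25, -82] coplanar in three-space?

The plane through K, L, M has normal n = KL × KM = (2688, -3840, -4608) and equation n·P = 77568.
Checking the remaining points: n·N = 77568, n·J = 77568, n·I = 77568.
All equal 77568, so all 6 points lie in one plane.

Yes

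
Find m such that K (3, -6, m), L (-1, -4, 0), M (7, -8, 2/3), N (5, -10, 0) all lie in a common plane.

The points are coplanar iff KL · (KM × KN) = 0.
Expanding, this is linear in m: (24)m + (-8) = 0.
So m = 1/3.

1/3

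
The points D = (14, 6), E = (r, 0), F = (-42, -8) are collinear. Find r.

The three points are collinear iff det[DE; DF] = 0.
This determinant is linear in r: (-14)r + (-140) = 0, so r = -10.

-10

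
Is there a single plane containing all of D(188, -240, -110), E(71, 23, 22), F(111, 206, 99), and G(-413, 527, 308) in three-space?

The four points are coplanar iff the 3×3 determinant with rows DE, DF, DG is zero.
Rows: (-117, 263, 132), (-77, 446, 209), (-601, 767, 418).
Expanding along the first row: (-117)(26125) − (263)(93423) + (132)(208987) = -40590.
Nonzero ⇒ not coplanar.

No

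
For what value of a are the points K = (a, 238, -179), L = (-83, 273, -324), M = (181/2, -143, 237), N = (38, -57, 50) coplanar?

Coplanarity ⇔ det[KL; KM; KN] = 0.
Expanding, this is linear in a: (-29546)a + (-1344343) = 0.
So a = -91/2.

-91/2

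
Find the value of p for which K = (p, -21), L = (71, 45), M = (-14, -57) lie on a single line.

Collinearity: (K − L) must be parallel to (M − L) = (-85, -102).
Cross-multiplying the components: (p − 71)·(-102) = (-66)·(-85).
Solving gives p = 16.

16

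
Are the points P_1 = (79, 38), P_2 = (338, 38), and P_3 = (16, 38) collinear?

Yes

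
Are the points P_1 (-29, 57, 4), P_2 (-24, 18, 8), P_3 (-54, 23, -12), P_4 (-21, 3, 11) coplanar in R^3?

The four points are coplanar iff the 3×3 determinant with rows P_1P_2, P_1P_3, P_1P_4 is zero.
Rows: (5, -39, 4), (-25, -34, -16), (8, -54, 7).
Expanding along the first row: (5)(-1102) − (-39)(-47) + (4)(1622) = -855.
Nonzero ⇒ not coplanar.

No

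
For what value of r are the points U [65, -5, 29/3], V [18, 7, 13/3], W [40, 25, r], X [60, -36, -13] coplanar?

23

Normal to plane UVX: n = (-1312/3, -3116/3, 1517); plane equation n·P = -8569.
Requiring n·W = -8569: (1517)r + (-43460) = -8569.
So r = 23.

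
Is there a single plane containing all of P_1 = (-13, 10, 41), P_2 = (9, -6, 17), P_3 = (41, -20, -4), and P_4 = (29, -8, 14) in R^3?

A normal to the plane through P_1, P_2, P_3 is n = P_1P_2 × P_1P_3 = (0, -306, 204).
The plane has equation n·P = 5304. For P_4: n·P_4 = 5304.
Equal, so P_4 lies in the plane and all four are coplanar.

Yes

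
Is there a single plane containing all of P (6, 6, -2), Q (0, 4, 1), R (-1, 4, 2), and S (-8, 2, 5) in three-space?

With P as base: PQ = (-6, -2, 3), PR = (-7, -2, 4), PS = (-14, -4, 7).
PR × PS = (2, -7, 0).
PQ · (PR × PS) = 2.
Since 2 ≠ 0, the four points are not coplanar.

No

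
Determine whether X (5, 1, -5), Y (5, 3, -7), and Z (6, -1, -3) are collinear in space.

No

XY = (0, 2, -2), XZ = (1, -2, 2).
Comparing components 3 and 1: (-2)(1) − (0)(2) = -2 ≠ 0, so XY and XZ are not parallel and the points are not collinear.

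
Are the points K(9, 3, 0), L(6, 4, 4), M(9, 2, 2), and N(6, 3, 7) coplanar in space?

A normal to the plane through K, L, M is n = KL × KM = (6, 6, 3).
The plane has equation n·P = 72. For N: n·N = 75.
75 ≠ 72, so N is off the plane.

No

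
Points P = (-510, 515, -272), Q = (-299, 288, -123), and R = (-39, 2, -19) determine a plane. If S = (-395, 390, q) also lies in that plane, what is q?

-207

Coplanarity requires PQ · (PR × PS) = 0.
PQ = (211, -227, 149), PR = (471, -513, 253); the triple product is linear in q with coefficient -1326 and constant term -274482.
Setting it to zero: q = -207.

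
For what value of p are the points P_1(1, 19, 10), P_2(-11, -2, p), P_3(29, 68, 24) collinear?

Direction P_1P_3 = (28, 49, 14). From the x-coordinate of P_2, the parameter along the line is τ = (-11 − 1)/28 = -3/7.
Then p = 10 + (-3/7)·(14) = 4.

4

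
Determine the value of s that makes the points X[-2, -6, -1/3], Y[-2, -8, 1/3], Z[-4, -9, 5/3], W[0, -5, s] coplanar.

Normal to plane XYZ: n = (-2, -4/3, -4); plane equation n·P = 40/3.
Requiring n·W = 40/3: (-4)s + (20/3) = 40/3.
So s = -5/3.

-5/3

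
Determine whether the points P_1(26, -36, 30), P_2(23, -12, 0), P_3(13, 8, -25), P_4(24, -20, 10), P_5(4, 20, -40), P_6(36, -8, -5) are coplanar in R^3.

Yes

The plane through P_1, P_2, P_3 has normal n = P_1P_2 × P_1P_3 = (0, 225, 180) and equation n·P = -2700.
Checking the remaining points: n·P_4 = -2700, n·P_5 = -2700, n·P_6 = -2700.
All equal -2700, so all 6 points lie in one plane.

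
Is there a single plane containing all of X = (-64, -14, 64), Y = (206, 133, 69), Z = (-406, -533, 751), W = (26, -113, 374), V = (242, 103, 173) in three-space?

Yes

The plane through X, Y, Z has normal n = XY × XZ = (103584, -187200, -89856) and equation n·P = -9759360.
Checking the remaining points: n·W = -9759360, n·V = -9759360.
All equal -9759360, so all 5 points lie in one plane.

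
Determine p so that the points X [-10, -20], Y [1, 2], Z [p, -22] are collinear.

-11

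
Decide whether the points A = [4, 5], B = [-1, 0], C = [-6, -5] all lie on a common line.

AB = (-5, -5), AC = (-10, -10).
Checking proportionality: AC = 2·AB, so the vectors are parallel and the points are collinear.

Yes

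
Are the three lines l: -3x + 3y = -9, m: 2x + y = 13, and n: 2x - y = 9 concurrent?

No

The three lines meet at one point iff the augmented coefficient matrix [aᵢ bᵢ cᵢ] has rank < 3, i.e. its determinant vanishes.
Here the determinant is -6.
Nonzero, so no common point exists.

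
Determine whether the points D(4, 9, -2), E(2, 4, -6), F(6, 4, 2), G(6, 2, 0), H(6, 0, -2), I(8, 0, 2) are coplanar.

No

The plane through D, E, F has normal n = DE × DF = (-40, 0, 20) and equation n·P = -200.
Checking the remaining points: n·G = -240, n·H = -280, n·I = -280.
Since n·G = -240 ≠ -200, G is off the plane and the points are not all coplanar.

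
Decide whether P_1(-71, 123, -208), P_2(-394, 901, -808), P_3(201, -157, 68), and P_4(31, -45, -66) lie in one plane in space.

A normal to the plane through P_1, P_2, P_3 is n = P_1P_2 × P_1P_3 = (46728, -74052, -121176).
The plane has equation n·P = 12778524. For P_4: n·P_4 = 12778524.
Equal, so P_4 lies in the plane and all four are coplanar.

Yes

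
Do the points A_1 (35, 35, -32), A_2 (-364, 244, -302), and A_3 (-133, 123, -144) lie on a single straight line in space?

No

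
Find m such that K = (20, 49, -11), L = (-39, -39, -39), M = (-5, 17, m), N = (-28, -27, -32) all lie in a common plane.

-25

Normal to plane KLN: n = (-280, 105, 260); plane equation n·P = -3315.
Requiring n·M = -3315: (260)m + (3185) = -3315.
So m = -25.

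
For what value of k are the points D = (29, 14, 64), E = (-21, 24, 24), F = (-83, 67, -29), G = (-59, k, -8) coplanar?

46

The points are coplanar iff DE · (DF × DG) = 0.
Expanding, this is linear in k: (-170)k + (7820) = 0.
So k = 46.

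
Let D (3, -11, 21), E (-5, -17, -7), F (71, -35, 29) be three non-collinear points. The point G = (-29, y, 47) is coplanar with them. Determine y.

Coplanarity requires DE · (DF × DG) = 0.
DE = (-8, -6, -28), DF = (68, -24, 8); the triple product is linear in y with coefficient -1840 and constant term 18400.
Setting it to zero: y = 10.

10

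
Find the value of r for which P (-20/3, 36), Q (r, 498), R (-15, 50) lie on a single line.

The three points are collinear iff det[PQ; PR] = 0.
This determinant is linear in r: (14)r + (11830/3) = 0, so r = -845/3.

-845/3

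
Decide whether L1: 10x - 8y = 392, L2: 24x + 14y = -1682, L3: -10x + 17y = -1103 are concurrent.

Yes

The three lines meet at one point iff the augmented coefficient matrix [aᵢ bᵢ cᵢ] has rank < 3, i.e. its determinant vanishes.
Here the determinant is 0.
It vanishes, so the lines are concurrent at (-24, -79).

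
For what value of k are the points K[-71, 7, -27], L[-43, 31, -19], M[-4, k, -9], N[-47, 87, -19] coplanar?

The points are coplanar iff KL · (KM × KN) = 0.
Expanding, this is linear in k: (32)k + (-160) = 0.
So k = 5.

5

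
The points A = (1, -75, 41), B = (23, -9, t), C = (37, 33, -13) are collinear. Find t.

Direction AC = (36, 108, -54). From the x-coordinate of B, the parameter along the line is τ = (23 − 1)/36 = 11/18.
Then t = 41 + 11/18·(-54) = 8.

8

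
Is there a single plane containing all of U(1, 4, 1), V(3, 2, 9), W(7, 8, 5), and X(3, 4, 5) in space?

Yes

With U as base: UV = (2, -2, 8), UW = (6, 4, 4), UX = (2, 0, 4).
UW × UX = (16, -16, -8).
UV · (UW × UX) = 0.
The scalar triple product vanishes, so the four points are coplanar.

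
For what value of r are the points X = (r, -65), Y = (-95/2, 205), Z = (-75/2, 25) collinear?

-65/2

The three points are collinear iff det[XY; XZ] = 0.
This determinant is linear in r: (180)r + (5850) = 0, so r = -65/2.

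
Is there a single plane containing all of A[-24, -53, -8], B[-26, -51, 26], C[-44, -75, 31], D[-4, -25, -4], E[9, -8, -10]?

Yes

The plane through A, B, C has normal n = AB × AC = (826, -602, 84) and equation n·P = 11410.
Checking the remaining points: n·D = 11410, n·E = 11410.
All equal 11410, so all 5 points lie in one plane.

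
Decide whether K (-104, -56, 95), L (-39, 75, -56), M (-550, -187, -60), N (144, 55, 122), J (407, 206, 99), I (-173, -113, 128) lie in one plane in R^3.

The plane through K, L, M has normal n = KL × KM = (-40086, 77421, 49911) and equation n·P = 4574913.
Checking the remaining points: n·N = 4574913, n·J = 4574913, n·I = 4574913.
All equal 4574913, so all 6 points lie in one plane.

Yes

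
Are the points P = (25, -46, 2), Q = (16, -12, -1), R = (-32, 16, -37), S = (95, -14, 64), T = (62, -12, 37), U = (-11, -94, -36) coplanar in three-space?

No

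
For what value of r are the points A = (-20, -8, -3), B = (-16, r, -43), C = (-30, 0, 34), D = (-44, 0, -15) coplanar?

Normal to plane ACD: n = (-392, -1008, 112); plane equation n·P = 15568.
Requiring n·B = 15568: (-1008)r + (1456) = 15568.
So r = -14.

-14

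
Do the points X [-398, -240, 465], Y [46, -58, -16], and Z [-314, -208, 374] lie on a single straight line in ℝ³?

No

XY = (444, 182, -481), XZ = (84, 32, -91).
XY × XZ = (-1170, 0, -1080).
The cross product is nonzero, so the points do not lie on one line.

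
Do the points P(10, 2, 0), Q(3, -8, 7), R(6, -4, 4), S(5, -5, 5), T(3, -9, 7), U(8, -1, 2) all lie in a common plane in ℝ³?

Yes

The plane through P, Q, R has normal n = PQ × PR = (2, 0, 2) and equation n·X = 20.
Checking the remaining points: n·S = 20, n·T = 20, n·U = 20.
All equal 20, so all 6 points lie in one plane.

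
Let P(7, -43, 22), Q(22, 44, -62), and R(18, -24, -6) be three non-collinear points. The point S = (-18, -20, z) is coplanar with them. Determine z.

36

A normal to the plane is n = PQ × PR = (-840, -504, -672).
S lies in the plane iff n · PS = 0.
This gives (-672)z + (24192) = 0, so z = 36.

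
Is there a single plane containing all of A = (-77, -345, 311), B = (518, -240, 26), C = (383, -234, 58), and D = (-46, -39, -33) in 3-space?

A normal to the plane through A, B, C is n = AB × AC = (5070, 19435, 17745).
The plane has equation n·P = -1576770. For D: n·D = -1576770.
Equal, so D lies in the plane and all four are coplanar.

Yes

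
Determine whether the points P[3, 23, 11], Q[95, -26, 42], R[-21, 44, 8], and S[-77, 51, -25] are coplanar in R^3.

A normal to the plane through P, Q, R is n = PQ × PR = (-504, -468, 756).
The plane has equation n·X = -3960. For S: n·S = -3960.
Equal, so S lies in the plane and all four are coplanar.

Yes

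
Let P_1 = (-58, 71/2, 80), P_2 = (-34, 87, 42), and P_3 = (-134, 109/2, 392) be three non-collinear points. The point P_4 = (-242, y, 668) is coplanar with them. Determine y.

-155/2

Coplanarity requires P_1P_2 · (P_1P_3 × P_1P_4) = 0.
P_1P_2 = (24, 103/2, -38), P_1P_3 = (-76, 19, 312); the triple product is linear in y with coefficient -4600 and constant term -356500.
Setting it to zero: y = -155/2.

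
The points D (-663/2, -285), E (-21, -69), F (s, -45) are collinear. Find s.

The three points are collinear iff det[DE; DF] = 0.
This determinant is linear in s: (-216)s + (2916) = 0, so s = 27/2.

27/2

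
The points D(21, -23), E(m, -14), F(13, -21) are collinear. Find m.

-15

The three points are collinear iff det[DE; DF] = 0.
This determinant is linear in m: (2)m + (30) = 0, so m = -15.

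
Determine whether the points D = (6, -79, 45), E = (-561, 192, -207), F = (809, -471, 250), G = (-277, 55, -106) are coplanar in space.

With D as base: DE = (-567, 271, -252), DF = (803, -392, 205), DG = (-283, 134, -151).
DF × DG = (31722, 63238, -3334).
DE · (DF × DG) = -8708.
Since -8708 ≠ 0, the four points are not coplanar.

No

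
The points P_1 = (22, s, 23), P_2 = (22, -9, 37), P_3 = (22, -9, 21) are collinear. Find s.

-9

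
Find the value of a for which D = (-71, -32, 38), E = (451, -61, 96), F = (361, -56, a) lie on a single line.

Collinearity requires DE × DF = 0; each component is linear in a.
The x-component gives (-29)a + (2494) = 0, so a = 86.
The remaining components then also vanish.

86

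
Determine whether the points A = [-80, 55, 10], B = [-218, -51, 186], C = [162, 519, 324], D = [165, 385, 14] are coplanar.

No

With A as base: AB = (-138, -106, 176), AC = (242, 464, 314), AD = (245, 330, 4).
AC × AD = (-101764, 75962, -33820).
AB · (AC × AD) = 39140.
Since 39140 ≠ 0, the four points are not coplanar.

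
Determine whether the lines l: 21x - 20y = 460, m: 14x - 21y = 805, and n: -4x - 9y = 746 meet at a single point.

Intersecting l and m: solving the 2×2 system gives (x, y) = (-40, -65).
Substitute into n: (-4)(-40) + (-9)(-65) = 745.
But n requires 746 ≠ 745, so the three lines have no common point.

No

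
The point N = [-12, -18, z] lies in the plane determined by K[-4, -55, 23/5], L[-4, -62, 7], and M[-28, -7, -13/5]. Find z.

-5

The plane through K, L, M has equation −(324/5)x − (288/5)y − 168z = 13272/5.
Substituting N: (-168)z + (9072/5) = 13272/5, so z = -5.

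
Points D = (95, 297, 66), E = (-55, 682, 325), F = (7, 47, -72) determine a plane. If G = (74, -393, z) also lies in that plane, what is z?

-351

A normal to the plane is n = DE × DF = (11620, -43492, 71380).
G lies in the plane iff n · DG = 0.
This gives (71380)z + (25054380) = 0, so z = -351.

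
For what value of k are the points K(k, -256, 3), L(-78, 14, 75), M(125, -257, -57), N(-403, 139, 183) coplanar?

-168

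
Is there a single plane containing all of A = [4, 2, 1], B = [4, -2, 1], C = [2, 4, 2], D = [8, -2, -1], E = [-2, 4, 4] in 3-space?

Yes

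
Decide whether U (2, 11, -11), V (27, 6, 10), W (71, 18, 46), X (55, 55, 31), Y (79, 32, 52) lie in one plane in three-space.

Yes

The plane through U, V, W has normal n = UV × UW = (-432, 24, 520) and equation n·P = -6320.
Checking the remaining points: n·X = -6320, n·Y = -6320.
All equal -6320, so all 5 points lie in one plane.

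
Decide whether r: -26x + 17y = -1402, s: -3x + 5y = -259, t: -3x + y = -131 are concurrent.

Intersecting r and s: solving the 2×2 system gives (x, y) = (33, -32).
Substitute into t: (-3)(33) + (1)(-32) = -131.
This equals -131, so (33, -32) lies on all three lines and they are concurrent.

Yes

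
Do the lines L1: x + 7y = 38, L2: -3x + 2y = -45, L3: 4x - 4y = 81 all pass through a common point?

No

Intersecting L1 and L2: solving the 2×2 system gives (x, y) = (17, 3).
Substitute into L3: (4)(17) + (-4)(3) = 56.
But L3 requires 81 ≠ 56, so the three lines have no common point.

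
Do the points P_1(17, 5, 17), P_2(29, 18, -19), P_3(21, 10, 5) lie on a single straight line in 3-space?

P_1P_2 = (12, 13, -36), P_1P_3 = (4, 5, -12).
P_1P_2 × P_1P_3 = (24, 0, 8).
The cross product is nonzero, so the points do not lie on one line.

No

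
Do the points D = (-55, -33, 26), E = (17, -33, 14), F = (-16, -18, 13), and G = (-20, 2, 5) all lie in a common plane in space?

The four points are coplanar iff the 3×3 determinant with rows DE, DF, DG is zero.
Rows: (72, 0, -12), (39, 15, -13), (35, 35, -21).
Expanding along the first row: (72)(140) − (0)(-364) + (-12)(840) = 0.
Zero determinant ⇒ coplanar.

Yes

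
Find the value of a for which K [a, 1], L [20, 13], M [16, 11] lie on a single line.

Collinearity: (K − L) must be parallel to (M − L) = (-4, -2).
Cross-multiplying the components: (a − 20)·(-2) = (-12)·(-4).
Solving gives a = -4.

-4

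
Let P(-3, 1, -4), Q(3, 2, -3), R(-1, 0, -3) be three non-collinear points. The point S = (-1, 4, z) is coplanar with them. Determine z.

-5

A normal to the plane is n = PQ × PR = (2, -4, -8).
S lies in the plane iff n · PS = 0.
This gives (-8)z + (-40) = 0, so z = -5.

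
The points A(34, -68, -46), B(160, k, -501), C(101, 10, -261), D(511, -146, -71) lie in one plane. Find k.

100

Normal to plane ACD: n = (-18720, -100880, -42432); plane equation n·P = 8175232.
Requiring n·B = 8175232: (-100880)k + (18263232) = 8175232.
So k = 100.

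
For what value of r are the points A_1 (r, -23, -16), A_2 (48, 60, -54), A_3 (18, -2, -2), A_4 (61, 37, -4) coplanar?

-17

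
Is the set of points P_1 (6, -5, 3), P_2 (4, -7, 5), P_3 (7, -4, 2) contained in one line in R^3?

Yes

P_1P_2 = (-2, -2, 2), P_1P_3 = (1, 1, -1).
P_1P_2 × P_1P_3 = (0, 0, 0).
The cross product vanishes, so the three points are collinear.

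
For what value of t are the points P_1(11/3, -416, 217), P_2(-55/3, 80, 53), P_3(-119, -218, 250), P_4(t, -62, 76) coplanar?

The points are coplanar iff P_1P_2 · (P_1P_3 × P_1P_4) = 0.
Expanding, this is linear in t: (48840)t + (-765160) = 0.
So t = 47/3.

47/3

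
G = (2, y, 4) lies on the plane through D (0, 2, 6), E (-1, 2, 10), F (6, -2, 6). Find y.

1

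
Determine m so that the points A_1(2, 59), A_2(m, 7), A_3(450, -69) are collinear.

The three points are collinear iff det[A_1A_2; A_1A_3] = 0.
This determinant is linear in m: (-128)m + (23552) = 0, so m = 184.

184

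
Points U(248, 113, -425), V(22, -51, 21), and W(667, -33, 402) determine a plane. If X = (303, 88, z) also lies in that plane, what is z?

-295

A normal to the plane is n = UV × UW = (-70512, 373776, 101712).
X lies in the plane iff n · UX = 0.
This gives (101712)z + (30005040) = 0, so z = -295.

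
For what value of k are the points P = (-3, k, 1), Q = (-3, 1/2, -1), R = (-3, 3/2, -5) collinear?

Collinearity requires PQ × PR = 0; each component is linear in k.
The x-component gives (4)k + (0) = 0, so k = 0.
The remaining components then also vanish.

0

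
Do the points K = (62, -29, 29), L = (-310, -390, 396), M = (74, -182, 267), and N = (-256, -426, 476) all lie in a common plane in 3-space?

No

The four points are coplanar iff the 3×3 determinant with rows KL, KM, KN is zero.
Rows: (-372, -361, 367), (12, -153, 238), (-318, -397, 447).
Expanding along the first row: (-372)(26095) − (-361)(81048) + (367)(-53418) = -53418.
Nonzero ⇒ not coplanar.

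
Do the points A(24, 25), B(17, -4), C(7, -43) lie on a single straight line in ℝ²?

No

AB = (-7, -29), AC = (-17, -68).
det[AB; AC] = (-7)(-68) − (-29)(-17) = -17.
The determinant is nonzero, so they are not collinear.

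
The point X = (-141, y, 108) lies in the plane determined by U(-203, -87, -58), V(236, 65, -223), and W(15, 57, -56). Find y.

89

The plane through U, V, W has equation 24064x − 36848y + 30080z = -3423856.
Substituting X: (-36848)y + (-144384) = -3423856, so y = 89.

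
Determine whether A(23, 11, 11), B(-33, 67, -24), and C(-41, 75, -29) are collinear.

Yes

AB = (-56, 56, -35), AC = (-64, 64, -40).
Each component of AC is 8/7 times the corresponding component of AB, so AC = 8/7·AB and the points are collinear.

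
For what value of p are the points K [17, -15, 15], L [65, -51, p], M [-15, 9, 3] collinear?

33

Collinearity requires KL × KM = 0; each component is linear in p.
The x-component gives (-24)p + (792) = 0, so p = 33.
The remaining components then also vanish.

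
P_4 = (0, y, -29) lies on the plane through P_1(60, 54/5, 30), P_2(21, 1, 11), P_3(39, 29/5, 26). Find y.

-28/5

A normal to the plane is n = P_1P_2 × P_1P_3 = (-279/5, 243, -54/5).
P_4 lies in the plane iff n · P_1P_4 = 0.
This gives (243)y + (6804/5) = 0, so y = -28/5.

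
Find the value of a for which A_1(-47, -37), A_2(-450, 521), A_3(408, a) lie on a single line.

Collinearity: (A_3 − A_1) must be parallel to (A_2 − A_1) = (-403, 558).
Cross-multiplying the components: (a − (-37))·(-403) = (455)·(558).
Solving gives a = -667.

-667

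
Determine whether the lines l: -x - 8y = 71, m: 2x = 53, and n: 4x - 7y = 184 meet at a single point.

No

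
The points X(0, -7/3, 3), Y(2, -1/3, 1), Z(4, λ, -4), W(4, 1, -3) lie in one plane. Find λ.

Normal to plane XYW: n = (-16/3, 4, -4/3); plane equation n·P = -40/3.
Requiring n·Z = -40/3: (4)λ + (-16) = -40/3.
So λ = 2/3.

2/3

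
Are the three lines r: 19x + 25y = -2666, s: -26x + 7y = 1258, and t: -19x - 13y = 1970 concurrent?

Yes

Lines aᵢx + bᵢy = cᵢ with pairwise distinct directions are concurrent exactly when det[aᵢ bᵢ cᵢ] = 0.
Here the determinant is 0.
It vanishes, so the lines are concurrent at (-64, -58).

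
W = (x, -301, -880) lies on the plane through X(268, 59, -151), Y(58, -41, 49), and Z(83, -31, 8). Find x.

-212

The plane through X, Y, Z has equation 2100x − 3610y + 400z = 289410.
Substituting W: (2100)x + (734610) = 289410, so x = -212.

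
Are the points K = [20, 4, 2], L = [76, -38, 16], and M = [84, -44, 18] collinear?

Yes

KL = (56, -42, 14), KM = (64, -48, 16).
KL × KM = (0, 0, 0).
The cross product vanishes, so the three points are collinear.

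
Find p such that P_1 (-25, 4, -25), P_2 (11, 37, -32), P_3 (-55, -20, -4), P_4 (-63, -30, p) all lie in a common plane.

-14

The points are coplanar iff P_1P_2 · (P_1P_3 × P_1P_4) = 0.
Expanding, this is linear in p: (126)p + (1764) = 0.
So p = -14.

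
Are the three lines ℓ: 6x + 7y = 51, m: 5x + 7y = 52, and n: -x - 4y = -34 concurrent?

No

The three lines meet at one point iff the augmented coefficient matrix [aᵢ bᵢ cᵢ] has rank < 3, i.e. its determinant vanishes.
Here the determinant is -17.
Nonzero, so no common point exists.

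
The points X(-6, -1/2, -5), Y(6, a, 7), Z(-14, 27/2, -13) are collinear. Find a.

Collinearity requires XY × XZ = 0; each component is linear in a.
The x-component gives (-8)a + (-172) = 0, so a = -43/2.
The remaining components then also vanish.

-43/2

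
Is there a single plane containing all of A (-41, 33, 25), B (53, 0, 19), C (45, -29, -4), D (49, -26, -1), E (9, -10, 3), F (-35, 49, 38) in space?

The plane through A, B, C has normal n = AB × AC = (585, 2210, -2990) and equation n·P = -25805.
Checking the remaining points: n·D = -25805, n·E = -25805, n·F = -25805.
All equal -25805, so all 6 points lie in one plane.

Yes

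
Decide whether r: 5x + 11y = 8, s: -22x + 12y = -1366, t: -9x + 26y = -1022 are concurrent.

No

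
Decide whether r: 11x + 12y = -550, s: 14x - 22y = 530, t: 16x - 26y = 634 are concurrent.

Yes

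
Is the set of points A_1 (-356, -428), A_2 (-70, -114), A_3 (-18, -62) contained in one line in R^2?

No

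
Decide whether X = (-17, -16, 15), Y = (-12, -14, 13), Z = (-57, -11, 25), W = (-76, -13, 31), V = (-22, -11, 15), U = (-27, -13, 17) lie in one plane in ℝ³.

Yes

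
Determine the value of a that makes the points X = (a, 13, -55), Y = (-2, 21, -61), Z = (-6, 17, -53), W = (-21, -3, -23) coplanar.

-5

The points are coplanar iff XY · (XZ × XW) = 0.
Expanding, this is linear in a: (-40)a + (-200) = 0.
So a = -5.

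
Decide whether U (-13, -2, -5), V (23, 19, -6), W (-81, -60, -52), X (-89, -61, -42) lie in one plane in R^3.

Yes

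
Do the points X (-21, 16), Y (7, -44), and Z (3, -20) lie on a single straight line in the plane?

XY = (28, -60), XZ = (24, -36).
det[XY; XZ] = (28)(-36) − (-60)(24) = 432.
The determinant is nonzero, so they are not collinear.

No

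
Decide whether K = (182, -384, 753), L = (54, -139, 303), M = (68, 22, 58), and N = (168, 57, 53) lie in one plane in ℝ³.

The four points are coplanar iff the 3×3 determinant with rows KL, KM, KN is zero.
Rows: (-128, 245, -450), (-114, 406, -695), (-14, 441, -700).
Expanding along the first row: (-128)(22295) − (245)(70070) + (-450)(-44590) = 44590.
Nonzero ⇒ not coplanar.

No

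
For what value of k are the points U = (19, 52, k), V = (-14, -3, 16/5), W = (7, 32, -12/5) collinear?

-28/5

Collinearity requires UV × UW = 0; each component is linear in k.
The x-component gives (35)k + (196) = 0, so k = -28/5.
The remaining components then also vanish.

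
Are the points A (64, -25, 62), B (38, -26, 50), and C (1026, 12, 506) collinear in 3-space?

AB = (-26, -1, -12), AC = (962, 37, 444).
Each component of AC is -37 times the corresponding component of AB, so AC = -37·AB and the points are collinear.

Yes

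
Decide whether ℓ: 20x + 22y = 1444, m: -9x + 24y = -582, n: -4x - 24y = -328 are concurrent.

Yes

Intersecting ℓ and m: solving the 2×2 system gives (x, y) = (70, 2).
Substitute into n: (-4)(70) + (-24)(2) = -328.
This equals -328, so (70, 2) lies on all three lines and they are concurrent.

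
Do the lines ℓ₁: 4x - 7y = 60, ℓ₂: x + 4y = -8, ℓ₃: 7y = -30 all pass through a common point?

No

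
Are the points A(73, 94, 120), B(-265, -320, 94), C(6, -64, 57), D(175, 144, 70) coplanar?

No

With A as base: AB = (-338, -414, -26), AC = (-67, -158, -63), AD = (102, 50, -50).
AC × AD = (11050, -9776, 12766).
AB · (AC × AD) = -19552.
Since -19552 ≠ 0, the four points are not coplanar.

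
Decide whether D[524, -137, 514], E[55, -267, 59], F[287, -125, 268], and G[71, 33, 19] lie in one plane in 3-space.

The four points are coplanar iff the 3×3 determinant with rows DE, DF, DG is zero.
Rows: (-469, -130, -455), (-237, 12, -246), (-453, 170, -495).
Expanding along the first row: (-469)(35880) − (-130)(5877) + (-455)(-34854) = -205140.
Nonzero ⇒ not coplanar.

No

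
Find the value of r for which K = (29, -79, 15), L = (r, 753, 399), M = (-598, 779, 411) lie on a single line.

Direction KM = (-627, 858, 396). From the y-coordinate of L, the parameter along the line is τ = (753 − (-79))/858 = 32/33.
Then r = 29 + 32/33·(-627) = -579.

-579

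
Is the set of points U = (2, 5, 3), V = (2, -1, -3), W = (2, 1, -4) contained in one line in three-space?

No

UV = (0, -6, -6), UW = (0, -4, -7).
Comparing components 2 and 3: (-6)(-7) − (-6)(-4) = 18 ≠ 0, so UV and UW are not parallel and the points are not collinear.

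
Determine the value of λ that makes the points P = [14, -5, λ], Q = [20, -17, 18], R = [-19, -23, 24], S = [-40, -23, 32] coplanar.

The points are coplanar iff PQ · (PR × PS) = 0.
Expanding, this is linear in λ: (126)λ + (-4788) = 0.
So λ = 38.

38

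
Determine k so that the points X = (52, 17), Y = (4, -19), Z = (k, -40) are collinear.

-24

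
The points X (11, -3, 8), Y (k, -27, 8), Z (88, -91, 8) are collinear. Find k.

Collinearity requires XY × XZ = 0; each component is linear in k.
The z-component gives (-88)k + (2816) = 0, so k = 32.
The remaining components then also vanish.

32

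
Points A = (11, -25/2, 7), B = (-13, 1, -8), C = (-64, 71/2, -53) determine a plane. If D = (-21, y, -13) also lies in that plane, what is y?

11/2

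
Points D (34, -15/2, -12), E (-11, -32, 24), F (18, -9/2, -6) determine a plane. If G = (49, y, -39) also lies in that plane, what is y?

53/2

A normal to the plane is n = DE × DF = (-255, -306, -527).
G lies in the plane iff n · DG = 0.
This gives (-306)y + (8109) = 0, so y = 53/2.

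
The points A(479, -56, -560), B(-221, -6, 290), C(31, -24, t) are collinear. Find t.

Collinearity requires AB × AC = 0; each component is linear in t.
The x-component gives (50)t + (800) = 0, so t = -16.
The remaining components then also vanish.

-16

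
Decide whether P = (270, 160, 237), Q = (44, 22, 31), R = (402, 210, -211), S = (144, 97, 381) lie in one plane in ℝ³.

Yes

A normal to the plane through P, Q, R is n = PQ × PR = (72124, -128440, 6916).
The plane has equation n·X = 562172. For S: n·S = 562172.
Equal, so S lies in the plane and all four are coplanar.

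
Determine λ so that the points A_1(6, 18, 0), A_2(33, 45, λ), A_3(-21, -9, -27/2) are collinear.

27/2

Direction A_1A_3 = (-27, -27, -27/2). From the x-coordinate of A_2, the parameter along the line is τ = (33 − 6)/(-27) = -1.
Then λ = 0 + (-1)·(-27/2) = 27/2.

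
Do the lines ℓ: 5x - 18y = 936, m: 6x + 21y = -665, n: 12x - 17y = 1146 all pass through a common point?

Intersecting ℓ and m: solving the 2×2 system gives (x, y) = (2562/71, -8941/213).
Substitute into n: (12)(2562/71) + (-17)(-8941/213) = 244229/213.
But n requires 1146 ≠ 244229/213, so the three lines have no common point.

No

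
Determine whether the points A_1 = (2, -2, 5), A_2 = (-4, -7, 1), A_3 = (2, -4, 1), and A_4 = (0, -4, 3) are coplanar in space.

Yes

With A_1 as base: A_1A_2 = (-6, -5, -4), A_1A_3 = (0, -2, -4), A_1A_4 = (-2, -2, -2).
A_1A_3 × A_1A_4 = (-4, 8, -4).
A_1A_2 · (A_1A_3 × A_1A_4) = 0.
The scalar triple product vanishes, so the four points are coplanar.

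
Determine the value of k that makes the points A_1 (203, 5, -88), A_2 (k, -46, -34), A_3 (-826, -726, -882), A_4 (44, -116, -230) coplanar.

14

Coplanarity ⇔ det[A_1A_2; A_1A_3; A_1A_4] = 0.
Expanding, this is linear in k: (7728)k + (-108192) = 0.
So k = 14.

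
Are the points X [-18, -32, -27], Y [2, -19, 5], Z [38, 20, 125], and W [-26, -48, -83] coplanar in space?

A normal to the plane through X, Y, Z is n = XY × XZ = (312, -1248, 312).
The plane has equation n·P = 25896. For W: n·W = 25896.
Equal, so W lies in the plane and all four are coplanar.

Yes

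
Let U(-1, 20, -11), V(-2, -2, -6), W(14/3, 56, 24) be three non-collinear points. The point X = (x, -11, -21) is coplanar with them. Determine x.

-4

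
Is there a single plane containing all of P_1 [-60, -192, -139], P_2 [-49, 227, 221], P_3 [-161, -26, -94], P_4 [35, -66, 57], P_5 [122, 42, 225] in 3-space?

The plane through P_1, P_2, P_3 has normal n = P_1P_2 × P_1P_3 = (-40905, -36855, 44145) and equation n·P = 3394305.
Checking the remaining points: n·P_4 = 3517020, n·P_5 = 3394305.
Since n·P_4 = 3517020 ≠ 3394305, P_4 is off the plane and the points are not all coplanar.

No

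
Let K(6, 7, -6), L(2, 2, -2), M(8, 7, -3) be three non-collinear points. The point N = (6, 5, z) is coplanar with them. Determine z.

Coplanarity requires KL · (KM × KN) = 0.
KL = (-4, -5, 4), KM = (2, 0, 3); the triple product is linear in z with coefficient 10 and constant term 20.
Setting it to zero: z = -2.

-2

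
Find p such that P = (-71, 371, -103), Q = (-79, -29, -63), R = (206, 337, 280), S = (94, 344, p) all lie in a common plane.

126

The points are coplanar iff PQ · (PR × PS) = 0.
Expanding, this is linear in p: (111072)p + (-13995072) = 0.
So p = 126.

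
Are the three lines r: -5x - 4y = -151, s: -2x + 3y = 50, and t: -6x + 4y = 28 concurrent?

No

The three lines meet at one point iff the augmented coefficient matrix [aᵢ bᵢ cᵢ] has rank < 3, i.e. its determinant vanishes.
Here the determinant is 46.
Nonzero, so no common point exists.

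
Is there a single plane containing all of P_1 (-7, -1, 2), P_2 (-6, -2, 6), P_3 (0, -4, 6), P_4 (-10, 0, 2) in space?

The four points are coplanar iff the 3×3 determinant with rows P_1P_2, P_1P_3, P_1P_4 is zero.
Rows: (1, -1, 4), (7, -3, 4), (-3, 1, 0).
Expanding along the first row: (1)(-4) − (-1)(12) + (4)(-2) = 0.
Zero determinant ⇒ coplanar.

Yes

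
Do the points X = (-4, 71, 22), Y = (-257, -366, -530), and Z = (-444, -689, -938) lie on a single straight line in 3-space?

Yes

XY = (-253, -437, -552), XZ = (-440, -760, -960).
XY × XZ = (0, 0, 0).
The cross product vanishes, so the three points are collinear.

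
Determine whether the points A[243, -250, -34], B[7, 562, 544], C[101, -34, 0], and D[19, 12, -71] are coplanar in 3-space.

Yes

A normal to the plane through A, B, C is n = AB × AC = (-97240, -74052, 64328).
The plane has equation n·P = -7303472. For D: n·D = -7303472.
Equal, so D lies in the plane and all four are coplanar.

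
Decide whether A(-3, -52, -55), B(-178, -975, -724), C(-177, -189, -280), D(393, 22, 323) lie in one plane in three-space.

With A as base: AB = (-175, -923, -669), AC = (-174, -137, -225), AD = (396, 74, 378).
AC × AD = (-35136, -23328, 41376).
AB · (AC × AD) = 0.
The scalar triple product vanishes, so the four points are coplanar.

Yes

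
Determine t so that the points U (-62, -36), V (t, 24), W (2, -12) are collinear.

98

The three points are collinear iff det[UV; UW] = 0.
This determinant is linear in t: (24)t + (-2352) = 0, so t = 98.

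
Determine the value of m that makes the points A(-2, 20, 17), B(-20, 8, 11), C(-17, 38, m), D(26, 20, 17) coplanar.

26

Normal to plane ABD: n = (0, -168, 336); plane equation n·P = 2352.
Requiring n·C = 2352: (336)m + (-6384) = 2352.
So m = 26.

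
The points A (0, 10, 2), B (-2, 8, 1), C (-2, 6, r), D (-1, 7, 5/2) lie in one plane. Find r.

Normal to plane ABD: n = (-4, 2, 4); plane equation n·P = 28.
Requiring n·C = 28: (4)r + (20) = 28.
So r = 2.

2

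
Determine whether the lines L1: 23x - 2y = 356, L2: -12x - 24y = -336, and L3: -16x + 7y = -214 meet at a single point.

Intersecting L1 and L2: solving the 2×2 system gives (x, y) = (16, 6).
Substitute into L3: (-16)(16) + (7)(6) = -214.
This equals -214, so (16, 6) lies on all three lines and they are concurrent.

Yes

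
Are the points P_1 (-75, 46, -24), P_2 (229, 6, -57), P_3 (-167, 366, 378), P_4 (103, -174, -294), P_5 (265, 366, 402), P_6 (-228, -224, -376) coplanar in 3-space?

No

The plane through P_1, P_2, P_3 has normal n = P_1P_2 × P_1P_3 = (-5520, -119172, 93600) and equation n·P = -7314312.
Checking the remaining points: n·P_4 = -7351032, n·P_5 = -7452552, n·P_6 = -7240512.
Since n·P_4 = -7351032 ≠ -7314312, P_4 is off the plane and the points are not all coplanar.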